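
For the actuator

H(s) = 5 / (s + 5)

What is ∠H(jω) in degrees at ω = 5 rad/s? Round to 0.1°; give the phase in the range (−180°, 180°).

-45.0°

At s = jω = j5:
pole (s+5): 5 + j5 → |·| = √(5²+5²) = √50 ≈ 7.0711, ∠ = arctan(5/5) ≈ 45.00°
∠H = 0.00° − 45.00° = -45.00°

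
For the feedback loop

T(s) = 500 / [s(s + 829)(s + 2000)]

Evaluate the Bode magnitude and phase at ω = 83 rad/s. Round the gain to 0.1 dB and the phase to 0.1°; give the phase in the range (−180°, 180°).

-108.8 dB, -98.1°

At s = jω = j83:
pole (s+829): 829 + j83 → |·| = √(829²+83²) = √694130 ≈ 833.14, ∠ = arctan(83/829) ≈ 5.72°
pole (s+2000): 2000 + j83 → |·| = √(2000²+83²) = √4006889 ≈ 2001.7, ∠ = arctan(83/2000) ≈ 2.38°
pole at origin: |s| = 83, ∠ = 90.00° (in denominator)
|T| = 500 / 1.3842e+08 ≈ 3.6122e-06
Gain = 20 log₁₀(3.6122e-06) ≈ -108.84 dB
∠T = 0.00° − 98.10° = -98.10°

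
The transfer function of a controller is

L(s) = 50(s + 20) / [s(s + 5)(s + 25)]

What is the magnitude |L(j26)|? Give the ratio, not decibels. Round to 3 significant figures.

At s = jω = j26:
zero (s+20): 20 + j26 → |·| = √(20²+26²) = √1076 ≈ 32.802, ∠ = arctan(26/20) ≈ 52.43°
pole (s+5): 5 + j26 → |·| = √(5²+26²) = √701 ≈ 26.476, ∠ = arctan(26/5) ≈ 79.11°
pole (s+25): 25 + j26 → |·| = √(25²+26²) = √1301 ≈ 36.069, ∠ = arctan(26/25) ≈ 46.12°
pole at origin: |s| = 26, ∠ = 90.00° (in denominator)
|L| = 50 · 32.802 / 24829 ≈ 0.066056

0.0661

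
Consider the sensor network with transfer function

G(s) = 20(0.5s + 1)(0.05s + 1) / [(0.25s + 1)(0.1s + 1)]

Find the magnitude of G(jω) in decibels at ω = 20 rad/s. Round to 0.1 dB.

27.9 dB

At ω = 20 rad/s:
zero (1 + j20·0.5) = 1 + j10 → |·| ≈ 10.05, ∠ ≈ 84.29°
zero (1 + j20·0.05) = 1 + j1 → |·| ≈ 1.4142, ∠ ≈ 45.00°
pole (1 + j20·0.25) = 1 + j5 → |·| ≈ 5.099, ∠ ≈ 78.69°
pole (1 + j20·0.1) = 1 + j2 → |·| ≈ 2.2361, ∠ ≈ 63.43°
|G| = 20 · 10.05 · 1.4142 / (5.099 · 2.2361) ≈ 24.93
Gain = 20 log₁₀(24.93) ≈ 27.93 dB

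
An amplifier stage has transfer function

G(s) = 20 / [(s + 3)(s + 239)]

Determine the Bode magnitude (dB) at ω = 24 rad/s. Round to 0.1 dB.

At s = jω = j24:
pole (s+3): 3 + j24 → |·| = √(3²+24²) = √585 ≈ 24.187, ∠ = arctan(24/3) ≈ 82.87°
pole (s+239): 239 + j24 → |·| = √(239²+24²) = √57697 ≈ 240.2, ∠ = arctan(24/239) ≈ 5.73°
|G| = 20 / 5809.7 ≈ 0.0034425
Gain = 20 log₁₀(0.0034425) ≈ -49.26 dB

-49.3 dB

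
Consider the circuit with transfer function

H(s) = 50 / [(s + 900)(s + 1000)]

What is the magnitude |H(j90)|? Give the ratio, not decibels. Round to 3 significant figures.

5.51e-05

At s = jω = j90:
pole (s+900): 900 + j90 → |·| = √(900²+90²) = √818100 ≈ 904.49, ∠ = arctan(90/900) ≈ 5.71°
pole (s+1000): 1000 + j90 → |·| = √(1000²+90²) = √1008100 ≈ 1004, ∠ = arctan(90/1000) ≈ 5.14°
|H| = 50 / 9.0811e+05 ≈ 5.5059e-05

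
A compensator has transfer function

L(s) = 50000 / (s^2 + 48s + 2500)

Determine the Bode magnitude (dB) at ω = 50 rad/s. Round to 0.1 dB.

At s = jω = j50:
quadratic: (j50)² + 48·j50 + 2500 = 0 + j2400 → |·| ≈ 2400, ∠ ≈ 90.00°
|L| = 50000 / 2400 ≈ 20.833
Gain = 20 log₁₀(20.833) ≈ 26.38 dB

26.4 dB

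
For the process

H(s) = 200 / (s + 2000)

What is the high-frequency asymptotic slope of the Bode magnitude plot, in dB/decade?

Each pole contributes −20 dB/decade at high frequency; each zero contributes +20 dB/decade.
Net: 0 zero(s) − 1 pole(s) → -20 dB/decade.

-20 dB/decade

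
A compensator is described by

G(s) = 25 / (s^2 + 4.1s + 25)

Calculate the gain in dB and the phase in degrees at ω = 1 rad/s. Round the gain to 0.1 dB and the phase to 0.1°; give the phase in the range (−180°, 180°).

At s = jω = j1:
quadratic: (j1)² + 4.1·j1 + 25 = 24 + j4.1 → |·| ≈ 24.348, ∠ ≈ 9.69°
|G| = 25 / 24.348 ≈ 1.0268
Gain = 20 log₁₀(1.0268) ≈ 0.23 dB
∠G = 0.00° − 9.69° = -9.69°

0.2 dB, -9.7°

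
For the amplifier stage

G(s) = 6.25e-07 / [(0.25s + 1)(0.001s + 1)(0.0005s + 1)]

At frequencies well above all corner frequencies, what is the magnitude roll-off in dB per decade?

Each pole contributes −20 dB/decade at high frequency; each zero contributes +20 dB/decade.
Net: 0 zero(s) − 3 pole(s) → -60 dB/decade.

-60 dB/decade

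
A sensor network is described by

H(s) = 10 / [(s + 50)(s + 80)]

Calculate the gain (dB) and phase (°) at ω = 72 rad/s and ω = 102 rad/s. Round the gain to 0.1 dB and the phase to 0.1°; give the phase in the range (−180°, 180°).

At s = jω = j72:
pole (s+50): 50 + j72 → |·| = √(50²+72²) = √7684 ≈ 87.658, ∠ = arctan(72/50) ≈ 55.22°
pole (s+80): 80 + j72 → |·| = √(80²+72²) = √11584 ≈ 107.63, ∠ = arctan(72/80) ≈ 41.99°
|H| = 10 / 9434.6 ≈ 0.0010599
Gain = 20 log₁₀(0.0010599) ≈ -59.49 dB
∠H = 0.00° − 97.21° = -97.21°

At s = jω = j102:
pole (s+50): 50 + j102 → |·| = √(50²+102²) = √12904 ≈ 113.6, ∠ = arctan(102/50) ≈ 63.89°
pole (s+80): 80 + j102 → |·| = √(80²+102²) = √16804 ≈ 129.63, ∠ = arctan(102/80) ≈ 51.89°
|H| = 10 / 14726 ≈ 0.00067907
Gain = 20 log₁₀(0.00067907) ≈ -63.36 dB
∠H = 0.00° − 115.78° = -115.78°

ω = 72: -59.5 dB, -97.2°; ω = 102: -63.4 dB, -115.8°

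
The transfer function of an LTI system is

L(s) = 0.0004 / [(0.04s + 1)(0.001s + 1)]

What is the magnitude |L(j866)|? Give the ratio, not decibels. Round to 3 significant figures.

8.73e-06

At ω = 866 rad/s:
pole (1 + j866·0.04) = 1 + j34.64 → |·| ≈ 34.654, ∠ ≈ 88.35°
pole (1 + j866·0.001) = 1 + j0.866 → |·| ≈ 1.3229, ∠ ≈ 40.89°
|L| = 0.0004 · 1 / (34.654 · 1.3229) ≈ 8.7253e-06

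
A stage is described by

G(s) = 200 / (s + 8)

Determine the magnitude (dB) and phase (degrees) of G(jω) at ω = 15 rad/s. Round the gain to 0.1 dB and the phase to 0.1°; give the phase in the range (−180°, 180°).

Substitute s = j15:
Numerator: 200 = 200 + j0
Denominator: (j15) + 8 = 8 + j15
|N| = √(200² + 0²) ≈ 200, ∠N ≈ 0.00°
|D| = √(8² + 15²) ≈ 17, ∠D ≈ 61.93°
|G| = 200 / 17 ≈ 11.765
Gain = 20 log₁₀(11.765) ≈ 21.41 dB
∠G = 0.00° − 61.93° = -61.93°

21.4 dB, -61.9°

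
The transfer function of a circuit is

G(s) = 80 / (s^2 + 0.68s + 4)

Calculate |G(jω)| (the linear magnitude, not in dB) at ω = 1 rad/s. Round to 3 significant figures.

26.0

At s = jω = j1:
quadratic: (j1)² + 0.68·j1 + 4 = 3 + j0.68 → |·| ≈ 3.0761, ∠ ≈ 12.77°
|G| = 80 / 3.0761 ≈ 26.007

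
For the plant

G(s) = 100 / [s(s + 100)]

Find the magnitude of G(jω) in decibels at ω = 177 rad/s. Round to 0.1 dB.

At s = jω = j177:
pole (s+100): 100 + j177 → |·| = √(100²+177²) = √41329 ≈ 203.3, ∠ = arctan(177/100) ≈ 60.53°
pole at origin: |s| = 177, ∠ = 90.00° (in denominator)
|G| = 100 / 35984 ≈ 0.002779
Gain = 20 log₁₀(0.002779) ≈ -51.12 dB

-51.1 dB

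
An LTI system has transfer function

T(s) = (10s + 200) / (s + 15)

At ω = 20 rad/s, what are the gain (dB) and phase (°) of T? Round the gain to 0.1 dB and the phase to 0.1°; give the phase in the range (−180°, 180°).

21.1 dB, -8.1°

Substitute s = j20:
Numerator: 10(j20) + 200 = 200 + j200
Denominator: (j20) + 15 = 15 + j20
|N| = √(200² + 200²) ≈ 282.84, ∠N ≈ 45.00°
|D| = √(15² + 20²) ≈ 25, ∠D ≈ 53.13°
|T| = 282.84 / 25 ≈ 11.314
Gain = 20 log₁₀(11.314) ≈ 21.07 dB
∠T = 45.00° − 53.13° = -8.13°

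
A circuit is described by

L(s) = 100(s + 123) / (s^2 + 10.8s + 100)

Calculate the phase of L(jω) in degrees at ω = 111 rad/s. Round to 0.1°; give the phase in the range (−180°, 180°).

At s = jω = j111:
zero (s+123): 123 + j111 → |·| = √(123²+111²) = √27450 ≈ 165.68, ∠ = arctan(111/123) ≈ 42.06°
quadratic: (j111)² + 10.8·j111 + 100 = -12221 + j1198.8 → |·| ≈ 12280, ∠ ≈ 174.40°
∠L = 42.06° − 174.40° = -132.34°

-132.3°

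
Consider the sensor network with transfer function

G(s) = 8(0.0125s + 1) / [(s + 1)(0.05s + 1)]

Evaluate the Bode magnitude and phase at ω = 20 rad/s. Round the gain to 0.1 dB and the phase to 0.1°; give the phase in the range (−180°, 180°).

-10.7 dB, -118.1°

At ω = 20 rad/s:
zero (1 + j20·0.0125) = 1 + j0.25 → |·| ≈ 1.0308, ∠ ≈ 14.04°
pole (1 + j20·1) = 1 + j20 → |·| ≈ 20.025, ∠ ≈ 87.14°
pole (1 + j20·0.05) = 1 + j1 → |·| ≈ 1.4142, ∠ ≈ 45.00°
|G| = 8 · 1.0308 / (20.025 · 1.4142) ≈ 0.29119
Gain = 20 log₁₀(0.29119) ≈ -10.72 dB
∠G = (14.04°) − (87.14° + 45.00°) = -118.10°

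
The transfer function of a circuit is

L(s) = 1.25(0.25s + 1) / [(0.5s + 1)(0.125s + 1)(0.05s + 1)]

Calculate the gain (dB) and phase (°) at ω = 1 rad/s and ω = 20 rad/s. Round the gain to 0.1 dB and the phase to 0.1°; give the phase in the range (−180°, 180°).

At ω = 1 rad/s:
zero (1 + j1·0.25) = 1 + j0.25 → |·| ≈ 1.0308, ∠ ≈ 14.04°
pole (1 + j1·0.5) = 1 + j0.5 → |·| ≈ 1.118, ∠ ≈ 26.57°
pole (1 + j1·0.125) = 1 + j0.125 → |·| ≈ 1.0078, ∠ ≈ 7.13°
pole (1 + j1·0.05) = 1 + j0.05 → |·| ≈ 1.0012, ∠ ≈ 2.86°
|L| = 1.25 · 1.0308 / (1.118 · 1.0078 · 1.0012) ≈ 1.1422
Gain = 20 log₁₀(1.1422) ≈ 1.15 dB
∠L = (14.04°) − (26.57° + 7.13° + 2.86°) = -22.52°

At ω = 20 rad/s:
zero (1 + j20·0.25) = 1 + j5 → |·| ≈ 5.099, ∠ ≈ 78.69°
pole (1 + j20·0.5) = 1 + j10 → |·| ≈ 10.05, ∠ ≈ 84.29°
pole (1 + j20·0.125) = 1 + j2.5 → |·| ≈ 2.6926, ∠ ≈ 68.20°
pole (1 + j20·0.05) = 1 + j1 → |·| ≈ 1.4142, ∠ ≈ 45.00°
|L| = 1.25 · 5.099 / (10.05 · 2.6926 · 1.4142) ≈ 0.16655
Gain = 20 log₁₀(0.16655) ≈ -15.57 dB
∠L = (78.69°) − (84.29° + 68.20° + 45.00°) = -118.80°

ω = 1: 1.2 dB, -22.5°; ω = 20: -15.6 dB, -118.8°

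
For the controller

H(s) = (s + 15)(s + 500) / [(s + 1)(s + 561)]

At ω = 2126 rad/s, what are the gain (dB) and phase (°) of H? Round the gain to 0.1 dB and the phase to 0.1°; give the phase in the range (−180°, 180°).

At s = jω = j2126:
zero (s+15): 15 + j2126 → |·| = √(15²+2126²) = √4520101 ≈ 2126.1, ∠ = arctan(2126/15) ≈ 89.60°
zero (s+500): 500 + j2126 → |·| = √(500²+2126²) = √4769876 ≈ 2184, ∠ = arctan(2126/500) ≈ 76.77°
pole (s+1): 1 + j2126 → |·| = √(1²+2126²) = √4519877 ≈ 2126, ∠ = arctan(2126/1) ≈ 89.97°
pole (s+561): 561 + j2126 → |·| = √(561²+2126²) = √4834597 ≈ 2198.8, ∠ = arctan(2126/561) ≈ 75.22°
|H| = 1 · 4.6434e+06 / 4.6746e+06 ≈ 0.99333
Gain = 20 log₁₀(0.99333) ≈ -0.06 dB
∠H = 166.37° − 165.19° = 1.18°

-0.1 dB, 1.2°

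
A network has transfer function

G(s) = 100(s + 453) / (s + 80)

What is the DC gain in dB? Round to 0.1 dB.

55.1 dB

G(0) = 100·453 / (80) = 566.25
20 log₁₀(566.25) ≈ 55.06 dB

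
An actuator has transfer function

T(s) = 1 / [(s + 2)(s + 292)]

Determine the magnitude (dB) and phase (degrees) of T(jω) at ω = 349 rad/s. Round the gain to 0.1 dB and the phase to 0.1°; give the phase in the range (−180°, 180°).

At s = jω = j349:
pole (s+2): 2 + j349 → |·| = √(2²+349²) = √121805 ≈ 349.01, ∠ = arctan(349/2) ≈ 89.67°
pole (s+292): 292 + j349 → |·| = √(292²+349²) = √207065 ≈ 455.04, ∠ = arctan(349/292) ≈ 50.08°
|T| = 1 / 1.5881e+05 ≈ 6.2968e-06
Gain = 20 log₁₀(6.2968e-06) ≈ -104.02 dB
∠T = 0.00° − 139.75° = -139.75°

-104.0 dB, -139.8°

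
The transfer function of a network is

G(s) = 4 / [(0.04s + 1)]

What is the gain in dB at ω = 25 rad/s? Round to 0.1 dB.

9.0 dB

At ω = 25 rad/s:
pole (1 + j25·0.04) = 1 + j1 → |·| ≈ 1.4142, ∠ ≈ 45.00°
|G| = 4 · 1 / (1.4142) ≈ 2.8285
Gain = 20 log₁₀(2.8285) ≈ 9.03 dB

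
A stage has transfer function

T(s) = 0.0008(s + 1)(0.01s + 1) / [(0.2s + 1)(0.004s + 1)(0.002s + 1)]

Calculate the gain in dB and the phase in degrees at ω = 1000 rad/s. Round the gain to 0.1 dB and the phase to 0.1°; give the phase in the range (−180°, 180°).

At ω = 1000 rad/s:
zero (1 + j1000·1) = 1 + j1000 → |·| ≈ 1000, ∠ ≈ 89.94°
zero (1 + j1000·0.01) = 1 + j10 → |·| ≈ 10.05, ∠ ≈ 84.29°
pole (1 + j1000·0.2) = 1 + j200 → |·| ≈ 200, ∠ ≈ 89.71°
pole (1 + j1000·0.004) = 1 + j4 → |·| ≈ 4.1231, ∠ ≈ 75.96°
pole (1 + j1000·0.002) = 1 + j2 → |·| ≈ 2.2361, ∠ ≈ 63.43°
|T| = 0.0008 · 1000 · 10.05 / (200 · 4.1231 · 2.2361) ≈ 0.0043602
Gain = 20 log₁₀(0.0043602) ≈ -47.21 dB
∠T = (89.94° + 84.29°) − (89.71° + 75.96° + 63.43°) = -54.87°

-47.2 dB, -54.9°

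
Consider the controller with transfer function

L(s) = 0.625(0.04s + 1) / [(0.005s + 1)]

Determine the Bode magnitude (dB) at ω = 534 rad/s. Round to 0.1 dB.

13.4 dB

At ω = 534 rad/s:
zero (1 + j534·0.04) = 1 + j21.36 → |·| ≈ 21.383, ∠ ≈ 87.32°
pole (1 + j534·0.005) = 1 + j2.67 → |·| ≈ 2.8511, ∠ ≈ 69.47°
|L| = 0.625 · 21.383 / (2.8511) ≈ 4.6874
Gain = 20 log₁₀(4.6874) ≈ 13.42 dB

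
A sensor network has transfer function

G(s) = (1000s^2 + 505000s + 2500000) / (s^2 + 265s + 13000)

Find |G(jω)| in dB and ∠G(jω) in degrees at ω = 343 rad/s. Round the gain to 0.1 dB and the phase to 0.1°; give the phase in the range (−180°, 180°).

Substitute s = j343:
Numerator: 1000(j343)^2 + 505000(j343) + 2500000 = -115149000 + j173215000
Denominator: (j343)^2 + 265(j343) + 13000 = -104649 + j90895
|N| = √(115149000² + 173215000²) ≈ 2.08e+08, ∠N ≈ 123.61°
|D| = √(104649² + 90895²) ≈ 1.3861e+05, ∠D ≈ 139.02°
|G| = 2.08e+08 / 1.3861e+05 ≈ 1500.6
Gain = 20 log₁₀(1500.6) ≈ 63.53 dB
∠G = 123.61° − 139.02° = -15.41°

63.5 dB, -15.4°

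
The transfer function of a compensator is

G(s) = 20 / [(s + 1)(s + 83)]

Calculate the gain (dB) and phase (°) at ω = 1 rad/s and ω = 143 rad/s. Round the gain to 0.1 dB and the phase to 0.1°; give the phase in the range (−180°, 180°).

ω = 1: -15.4 dB, -45.7°; ω = 143: -61.5 dB, -149.5°

At s = jω = j1:
pole (s+1): 1 + j1 → |·| = √(1²+1²) = √2 ≈ 1.4142, ∠ = arctan(1/1) ≈ 45.00°
pole (s+83): 83 + j1 → |·| = √(83²+1²) = √6890 ≈ 83.006, ∠ = arctan(1/83) ≈ 0.69°
|G| = 20 / 117.39 ≈ 0.17037
Gain = 20 log₁₀(0.17037) ≈ -15.37 dB
∠G = 0.00° − 45.69° = -45.69°

At s = jω = j143:
pole (s+1): 1 + j143 → |·| = √(1²+143²) = √20450 ≈ 143, ∠ = arctan(143/1) ≈ 89.60°
pole (s+83): 83 + j143 → |·| = √(83²+143²) = √27338 ≈ 165.34, ∠ = arctan(143/83) ≈ 59.87°
|G| = 20 / 23644 ≈ 0.00084588
Gain = 20 log₁₀(0.00084588) ≈ -61.45 dB
∠G = 0.00° − 149.47° = -149.47°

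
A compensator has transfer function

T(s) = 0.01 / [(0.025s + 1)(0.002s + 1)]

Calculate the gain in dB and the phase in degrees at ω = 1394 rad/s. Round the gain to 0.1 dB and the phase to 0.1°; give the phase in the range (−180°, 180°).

At ω = 1394 rad/s:
pole (1 + j1394·0.025) = 1 + j34.85 → |·| ≈ 34.864, ∠ ≈ 88.36°
pole (1 + j1394·0.002) = 1 + j2.788 → |·| ≈ 2.9619, ∠ ≈ 70.27°
|T| = 0.01 · 1 / (34.864 · 2.9619) ≈ 9.6839e-05
Gain = 20 log₁₀(9.6839e-05) ≈ -80.28 dB
∠T = (0°) − (88.36° + 70.27°) = -158.63°

-80.3 dB, -158.6°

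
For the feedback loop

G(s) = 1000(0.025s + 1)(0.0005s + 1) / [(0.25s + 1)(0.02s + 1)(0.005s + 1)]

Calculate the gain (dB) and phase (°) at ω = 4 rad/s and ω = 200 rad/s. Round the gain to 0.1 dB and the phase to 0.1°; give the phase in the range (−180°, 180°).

At ω = 4 rad/s:
zero (1 + j4·0.025) = 1 + j0.1 → |·| ≈ 1.005, ∠ ≈ 5.71°
zero (1 + j4·0.0005) = 1 + j0.002 → |·| ≈ 1, ∠ ≈ 0.11°
pole (1 + j4·0.25) = 1 + j1 → |·| ≈ 1.4142, ∠ ≈ 45.00°
pole (1 + j4·0.02) = 1 + j0.08 → |·| ≈ 1.0032, ∠ ≈ 4.57°
pole (1 + j4·0.005) = 1 + j0.02 → |·| ≈ 1.0002, ∠ ≈ 1.15°
|G| = 1000 · 1.005 · 1 / (1.4142 · 1.0032 · 1.0002) ≈ 708.24
Gain = 20 log₁₀(708.24) ≈ 57.00 dB
∠G = (5.71° + 0.11°) − (45.00° + 4.57° + 1.15°) = -44.90°

At ω = 200 rad/s:
zero (1 + j200·0.025) = 1 + j5 → |·| ≈ 5.099, ∠ ≈ 78.69°
zero (1 + j200·0.0005) = 1 + j0.1 → |·| ≈ 1.005, ∠ ≈ 5.71°
pole (1 + j200·0.25) = 1 + j50 → |·| ≈ 50.01, ∠ ≈ 88.85°
pole (1 + j200·0.02) = 1 + j4 → |·| ≈ 4.1231, ∠ ≈ 75.96°
pole (1 + j200·0.005) = 1 + j1 → |·| ≈ 1.4142, ∠ ≈ 45.00°
|G| = 1000 · 5.099 · 1.005 / (50.01 · 4.1231 · 1.4142) ≈ 17.574
Gain = 20 log₁₀(17.574) ≈ 24.90 dB
∠G = (78.69° + 5.71°) − (88.85° + 75.96° + 45.00°) = -125.41°

ω = 4: 57.0 dB, -44.9°; ω = 200: 24.9 dB, -125.4°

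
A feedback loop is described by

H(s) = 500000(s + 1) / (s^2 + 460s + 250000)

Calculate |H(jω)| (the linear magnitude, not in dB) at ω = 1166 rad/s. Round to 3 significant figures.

473

At s = jω = j1166:
zero (s+1): 1 + j1166 → |·| = √(1²+1166²) = √1359557 ≈ 1166, ∠ = arctan(1166/1) ≈ 89.95°
quadratic: (j1166)² + 460·j1166 + 250000 = -1109556 + j536360 → |·| ≈ 1.2324e+06, ∠ ≈ 154.20°
|H| = 500000 · 1166 / 1.2324e+06 ≈ 473.06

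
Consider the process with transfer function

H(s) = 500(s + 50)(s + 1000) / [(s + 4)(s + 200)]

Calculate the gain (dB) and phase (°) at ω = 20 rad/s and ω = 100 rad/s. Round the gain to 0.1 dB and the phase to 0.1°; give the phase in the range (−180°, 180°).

ω = 20: 76.4 dB, -61.5°; ω = 100: 68.0 dB, -45.1°

At s = jω = j20:
zero (s+50): 50 + j20 → |·| = √(50²+20²) = √2900 ≈ 53.852, ∠ = arctan(20/50) ≈ 21.80°
zero (s+1000): 1000 + j20 → |·| = √(1000²+20²) = √1000400 ≈ 1000.2, ∠ = arctan(20/1000) ≈ 1.15°
pole (s+4): 4 + j20 → |·| = √(4²+20²) = √416 ≈ 20.396, ∠ = arctan(20/4) ≈ 78.69°
pole (s+200): 200 + j20 → |·| = √(200²+20²) = √40400 ≈ 201, ∠ = arctan(20/200) ≈ 5.71°
|H| = 500 · 53863 / 4099.6 ≈ 6569.3
Gain = 20 log₁₀(6569.3) ≈ 76.35 dB
∠H = 22.95° − 84.40° = -61.45°

At s = jω = j100:
zero (s+50): 50 + j100 → |·| = √(50²+100²) = √12500 ≈ 111.8, ∠ = arctan(100/50) ≈ 63.43°
zero (s+1000): 1000 + j100 → |·| = √(1000²+100²) = √1010000 ≈ 1005, ∠ = arctan(100/1000) ≈ 5.71°
pole (s+4): 4 + j100 → |·| = √(4²+100²) = √10016 ≈ 100.08, ∠ = arctan(100/4) ≈ 87.71°
pole (s+200): 200 + j100 → |·| = √(200²+100²) = √50000 ≈ 223.61, ∠ = arctan(100/200) ≈ 26.57°
|H| = 500 · 1.1236e+05 / 22379 ≈ 2510.4
Gain = 20 log₁₀(2510.4) ≈ 67.99 dB
∠H = 69.14° − 114.28° = -45.14°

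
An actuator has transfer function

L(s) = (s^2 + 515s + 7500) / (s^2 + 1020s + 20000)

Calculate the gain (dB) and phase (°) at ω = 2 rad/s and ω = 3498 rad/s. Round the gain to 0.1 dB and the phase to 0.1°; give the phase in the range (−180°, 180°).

Substitute s = j2:
Numerator: (j2)^2 + 515(j2) + 7500 = 7496 + j1030
Denominator: (j2)^2 + 1020(j2) + 20000 = 19996 + j2040
|N| = √(7496² + 1030²) ≈ 7566.4, ∠N ≈ 7.82°
|D| = √(19996² + 2040²) ≈ 20100, ∠D ≈ 5.83°
|L| = 7566.4 / 20100 ≈ 0.37644
Gain = 20 log₁₀(0.37644) ≈ -8.49 dB
∠L = 7.82° − 5.83° = 1.99°

Substitute s = j3498:
Numerator: (j3498)^2 + 515(j3498) + 7500 = -12228504 + j1801470
Denominator: (j3498)^2 + 1020(j3498) + 20000 = -12216004 + j3567960
|N| = √(12228504² + 1801470²) ≈ 1.236e+07, ∠N ≈ 171.62°
|D| = √(12216004² + 3567960²) ≈ 1.2726e+07, ∠D ≈ 163.72°
|L| = 1.236e+07 / 1.2726e+07 ≈ 0.97124
Gain = 20 log₁₀(0.97124) ≈ -0.25 dB
∠L = 171.62° − 163.72° = 7.90°

ω = 2: -8.5 dB, 2.0°; ω = 3498: -0.3 dB, 7.9°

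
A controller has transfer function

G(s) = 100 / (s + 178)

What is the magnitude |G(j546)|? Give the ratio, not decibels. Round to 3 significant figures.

At s = jω = j546:
pole (s+178): 178 + j546 → |·| = √(178²+546²) = √329800 ≈ 574.28, ∠ = arctan(546/178) ≈ 71.94°
|G| = 100 / 574.28 ≈ 0.17413

0.174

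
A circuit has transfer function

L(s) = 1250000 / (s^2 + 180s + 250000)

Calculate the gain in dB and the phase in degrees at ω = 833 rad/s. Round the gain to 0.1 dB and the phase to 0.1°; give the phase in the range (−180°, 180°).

At s = jω = j833:
quadratic: (j833)² + 180·j833 + 250000 = -443889 + j149940 → |·| ≈ 4.6853e+05, ∠ ≈ 161.34°
|L| = 1250000 / 4.6853e+05 ≈ 2.6679
Gain = 20 log₁₀(2.6679) ≈ 8.52 dB
∠L = 0.00° − 161.34° = -161.34°

8.5 dB, -161.3°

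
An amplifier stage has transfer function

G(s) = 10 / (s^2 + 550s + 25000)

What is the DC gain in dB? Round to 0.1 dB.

-68.0 dB

G(0) = 10 / 25000 = 0.0004
20 log₁₀(0.0004) ≈ -67.96 dB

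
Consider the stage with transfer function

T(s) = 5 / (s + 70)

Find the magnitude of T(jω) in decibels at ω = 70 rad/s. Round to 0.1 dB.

-25.9 dB

Substitute s = j70:
Numerator: 5 = 5 + j0
Denominator: (j70) + 70 = 70 + j70
|N| = √(5² + 0²) ≈ 5, ∠N ≈ 0.00°
|D| = √(70² + 70²) ≈ 98.995, ∠D ≈ 45.00°
|T| = 5 / 98.995 ≈ 0.050508
Gain = 20 log₁₀(0.050508) ≈ -25.93 dB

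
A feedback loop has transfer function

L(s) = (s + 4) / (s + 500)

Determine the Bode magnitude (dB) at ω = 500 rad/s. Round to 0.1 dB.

At s = jω = j500:
zero (s+4): 4 + j500 → |·| = √(4²+500²) = √250016 ≈ 500.02, ∠ = arctan(500/4) ≈ 89.54°
pole (s+500): 500 + j500 → |·| = √(500²+500²) = √500000 ≈ 707.11, ∠ = arctan(500/500) ≈ 45.00°
|L| = 1 · 500.02 / 707.11 ≈ 0.70713
Gain = 20 log₁₀(0.70713) ≈ -3.01 dB

-3.0 dB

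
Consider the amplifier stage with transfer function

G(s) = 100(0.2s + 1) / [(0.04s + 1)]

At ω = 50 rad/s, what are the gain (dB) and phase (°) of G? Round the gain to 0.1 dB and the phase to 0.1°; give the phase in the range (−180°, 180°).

At ω = 50 rad/s:
zero (1 + j50·0.2) = 1 + j10 → |·| ≈ 10.05, ∠ ≈ 84.29°
pole (1 + j50·0.04) = 1 + j2 → |·| ≈ 2.2361, ∠ ≈ 63.43°
|G| = 100 · 10.05 / (2.2361) ≈ 449.44
Gain = 20 log₁₀(449.44) ≈ 53.05 dB
∠G = (84.29°) − (63.43°) = 20.86°

53.1 dB, 20.9°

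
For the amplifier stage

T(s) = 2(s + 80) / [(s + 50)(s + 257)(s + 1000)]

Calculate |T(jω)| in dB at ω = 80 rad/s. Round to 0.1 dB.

-101.0 dB

At s = jω = j80:
zero (s+80): 80 + j80 → |·| = √(80²+80²) = √12800 ≈ 113.14, ∠ = arctan(80/80) ≈ 45.00°
pole (s+50): 50 + j80 → |·| = √(50²+80²) = √8900 ≈ 94.34, ∠ = arctan(80/50) ≈ 57.99°
pole (s+257): 257 + j80 → |·| = √(257²+80²) = √72449 ≈ 269.16, ∠ = arctan(80/257) ≈ 17.29°
pole (s+1000): 1000 + j80 → |·| = √(1000²+80²) = √1006400 ≈ 1003.2, ∠ = arctan(80/1000) ≈ 4.57°
|T| = 2 · 113.14 / 2.5474e+07 ≈ 8.8828e-06
Gain = 20 log₁₀(8.8828e-06) ≈ -101.03 dB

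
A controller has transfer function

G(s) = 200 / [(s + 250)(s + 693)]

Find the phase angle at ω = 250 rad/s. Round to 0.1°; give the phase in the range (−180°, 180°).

At s = jω = j250:
pole (s+250): 250 + j250 → |·| = √(250²+250²) = √125000 ≈ 353.55, ∠ = arctan(250/250) ≈ 45.00°
pole (s+693): 693 + j250 → |·| = √(693²+250²) = √542749 ≈ 736.72, ∠ = arctan(250/693) ≈ 19.84°
∠G = 0.00° − 64.84° = -64.84°

-64.8°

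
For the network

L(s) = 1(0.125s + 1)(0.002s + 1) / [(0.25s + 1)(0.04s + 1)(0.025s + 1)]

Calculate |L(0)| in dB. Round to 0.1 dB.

L(0) = 1 · 1 / 1 = 1
20 log₁₀(1) ≈ 0.00 dB

0.0 dB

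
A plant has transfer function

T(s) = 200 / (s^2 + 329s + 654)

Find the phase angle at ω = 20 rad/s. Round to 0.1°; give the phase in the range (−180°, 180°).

Substitute s = j20:
Numerator: 200 = 200 + j0
Denominator: (j20)^2 + 329(j20) + 654 = 254 + j6580
|N| = √(200² + 0²) ≈ 200, ∠N ≈ 0.00°
|D| = √(254² + 6580²) ≈ 6584.9, ∠D ≈ 87.79°
∠T = 0.00° − 87.79° = -87.79°

-87.8°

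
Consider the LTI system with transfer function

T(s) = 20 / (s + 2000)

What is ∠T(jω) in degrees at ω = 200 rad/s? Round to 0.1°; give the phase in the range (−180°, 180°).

Substitute s = j200:
Numerator: 20 = 20 + j0
Denominator: (j200) + 2000 = 2000 + j200
|N| = √(20² + 0²) ≈ 20, ∠N ≈ 0.00°
|D| = √(2000² + 200²) ≈ 2010, ∠D ≈ 5.71°
∠T = 0.00° − 5.71° = -5.71°

-5.7°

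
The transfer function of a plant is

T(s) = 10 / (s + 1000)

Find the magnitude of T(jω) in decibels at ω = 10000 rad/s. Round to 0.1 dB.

At s = jω = j10000:
pole (s+1000): 1000 + j10000 → |·| = √(1000²+10000²) = √101000000 ≈ 10050, ∠ = arctan(10000/1000) ≈ 84.29°
|T| = 10 / 10050 ≈ 0.00099502
Gain = 20 log₁₀(0.00099502) ≈ -60.04 dB

-60.0 dB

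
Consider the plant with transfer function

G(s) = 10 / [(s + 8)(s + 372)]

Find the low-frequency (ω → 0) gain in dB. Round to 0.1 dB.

-49.5 dB

G(0) = 10 / (8·372) ≈ 0.0033602
20 log₁₀(0.0033602) ≈ -49.47 dB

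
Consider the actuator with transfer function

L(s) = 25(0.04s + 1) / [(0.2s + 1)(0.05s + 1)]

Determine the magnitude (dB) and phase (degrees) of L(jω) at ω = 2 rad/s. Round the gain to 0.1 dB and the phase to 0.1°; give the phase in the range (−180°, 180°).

At ω = 2 rad/s:
zero (1 + j2·0.04) = 1 + j0.08 → |·| ≈ 1.0032, ∠ ≈ 4.57°
pole (1 + j2·0.2) = 1 + j0.4 → |·| ≈ 1.077, ∠ ≈ 21.80°
pole (1 + j2·0.05) = 1 + j0.1 → |·| ≈ 1.005, ∠ ≈ 5.71°
|L| = 25 · 1.0032 / (1.077 · 1.005) ≈ 23.171
Gain = 20 log₁₀(23.171) ≈ 27.30 dB
∠L = (4.57°) − (21.80° + 5.71°) = -22.94°

27.3 dB, -22.9°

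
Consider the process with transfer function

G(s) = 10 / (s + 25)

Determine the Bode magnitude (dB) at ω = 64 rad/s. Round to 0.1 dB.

Substitute s = j64:
Numerator: 10 = 10 + j0
Denominator: (j64) + 25 = 25 + j64
|N| = √(10² + 0²) ≈ 10, ∠N ≈ 0.00°
|D| = √(25² + 64²) ≈ 68.71, ∠D ≈ 68.66°
|G| = 10 / 68.71 ≈ 0.14554
Gain = 20 log₁₀(0.14554) ≈ -16.74 dB

-16.7 dB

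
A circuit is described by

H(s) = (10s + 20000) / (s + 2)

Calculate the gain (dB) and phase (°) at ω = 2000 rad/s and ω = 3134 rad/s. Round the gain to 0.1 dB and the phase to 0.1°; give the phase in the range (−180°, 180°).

Substitute s = j2000:
Numerator: 10(j2000) + 20000 = 20000 + j20000
Denominator: (j2000) + 2 = 2 + j2000
|N| = √(20000² + 20000²) ≈ 28284, ∠N ≈ 45.00°
|D| = √(2² + 2000²) ≈ 2000, ∠D ≈ 89.94°
|H| = 28284 / 2000 ≈ 14.142
Gain = 20 log₁₀(14.142) ≈ 23.01 dB
∠H = 45.00° − 89.94° = -44.94°

Substitute s = j3134:
Numerator: 10(j3134) + 20000 = 20000 + j31340
Denominator: (j3134) + 2 = 2 + j3134
|N| = √(20000² + 31340²) ≈ 37178, ∠N ≈ 57.46°
|D| = √(2² + 3134²) ≈ 3134, ∠D ≈ 89.96°
|H| = 37178 / 3134 ≈ 11.863
Gain = 20 log₁₀(11.863) ≈ 21.48 dB
∠H = 57.46° − 89.96° = -32.50°

ω = 2000: 23.0 dB, -44.9°; ω = 3134: 21.5 dB, -32.5°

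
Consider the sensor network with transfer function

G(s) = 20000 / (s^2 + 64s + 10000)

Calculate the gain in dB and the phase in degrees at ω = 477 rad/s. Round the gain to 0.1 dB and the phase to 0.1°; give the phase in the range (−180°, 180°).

At s = jω = j477:
quadratic: (j477)² + 64·j477 + 10000 = -217529 + j30528 → |·| ≈ 2.1966e+05, ∠ ≈ 172.01°
|G| = 20000 / 2.1966e+05 ≈ 0.09105
Gain = 20 log₁₀(0.09105) ≈ -20.81 dB
∠G = 0.00° − 172.01° = -172.01°

-20.8 dB, -172.0°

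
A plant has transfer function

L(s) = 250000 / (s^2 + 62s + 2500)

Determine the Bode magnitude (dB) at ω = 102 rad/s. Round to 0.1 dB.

27.9 dB

At s = jω = j102:
quadratic: (j102)² + 62·j102 + 2500 = -7904 + j6324 → |·| ≈ 10123, ∠ ≈ 141.34°
|L| = 250000 / 10123 ≈ 24.696
Gain = 20 log₁₀(24.696) ≈ 27.85 dB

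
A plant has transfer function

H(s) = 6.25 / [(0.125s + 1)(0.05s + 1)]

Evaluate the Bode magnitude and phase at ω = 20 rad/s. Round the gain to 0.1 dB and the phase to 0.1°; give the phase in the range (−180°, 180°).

At ω = 20 rad/s:
pole (1 + j20·0.125) = 1 + j2.5 → |·| ≈ 2.6926, ∠ ≈ 68.20°
pole (1 + j20·0.05) = 1 + j1 → |·| ≈ 1.4142, ∠ ≈ 45.00°
|H| = 6.25 · 1 / (2.6926 · 1.4142) ≈ 1.6413
Gain = 20 log₁₀(1.6413) ≈ 4.30 dB
∠H = (0°) − (68.20° + 45.00°) = -113.20°

4.3 dB, -113.2°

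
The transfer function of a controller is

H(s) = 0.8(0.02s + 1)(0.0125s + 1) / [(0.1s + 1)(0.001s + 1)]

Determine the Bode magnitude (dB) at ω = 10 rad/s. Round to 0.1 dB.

-4.7 dB

At ω = 10 rad/s:
zero (1 + j10·0.02) = 1 + j0.2 → |·| ≈ 1.0198, ∠ ≈ 11.31°
zero (1 + j10·0.0125) = 1 + j0.125 → |·| ≈ 1.0078, ∠ ≈ 7.13°
pole (1 + j10·0.1) = 1 + j1 → |·| ≈ 1.4142, ∠ ≈ 45.00°
pole (1 + j10·0.001) = 1 + j0.01 → |·| ≈ 1, ∠ ≈ 0.57°
|H| = 0.8 · 1.0198 · 1.0078 / (1.4142 · 1) ≈ 0.58139
Gain = 20 log₁₀(0.58139) ≈ -4.71 dB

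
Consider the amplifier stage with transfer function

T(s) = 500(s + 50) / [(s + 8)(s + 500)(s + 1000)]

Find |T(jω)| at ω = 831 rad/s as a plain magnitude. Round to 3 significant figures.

0.000397

At s = jω = j831:
zero (s+50): 50 + j831 → |·| = √(50²+831²) = √693061 ≈ 832.5, ∠ = arctan(831/50) ≈ 86.56°
pole (s+8): 8 + j831 → |·| = √(8²+831²) = √690625 ≈ 831.04, ∠ = arctan(831/8) ≈ 89.45°
pole (s+500): 500 + j831 → |·| = √(500²+831²) = √940561 ≈ 969.83, ∠ = arctan(831/500) ≈ 58.97°
pole (s+1000): 1000 + j831 → |·| = √(1000²+831²) = √1690561 ≈ 1300.2, ∠ = arctan(831/1000) ≈ 39.73°
|T| = 500 · 832.5 / 1.0479e+09 ≈ 0.00039722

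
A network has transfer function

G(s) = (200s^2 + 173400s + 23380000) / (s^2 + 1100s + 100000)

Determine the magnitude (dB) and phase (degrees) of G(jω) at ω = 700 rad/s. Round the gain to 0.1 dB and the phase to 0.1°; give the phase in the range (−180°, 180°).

Substitute s = j700:
Numerator: 200(j700)^2 + 173400(j700) + 23380000 = -74620000 + j121380000
Denominator: (j700)^2 + 1100(j700) + 100000 = -390000 + j770000
|N| = √(74620000² + 121380000²) ≈ 1.4248e+08, ∠N ≈ 121.58°
|D| = √(390000² + 770000²) ≈ 8.6313e+05, ∠D ≈ 116.86°
|G| = 1.4248e+08 / 8.6313e+05 ≈ 165.07
Gain = 20 log₁₀(165.07) ≈ 44.35 dB
∠G = 121.58° − 116.86° = 4.72°

44.4 dB, 4.7°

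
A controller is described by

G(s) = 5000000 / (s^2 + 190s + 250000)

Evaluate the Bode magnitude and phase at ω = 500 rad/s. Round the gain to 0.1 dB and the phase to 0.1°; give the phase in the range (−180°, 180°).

At s = jω = j500:
quadratic: (j500)² + 190·j500 + 250000 = 0 + j95000 → |·| ≈ 95000, ∠ ≈ 90.00°
|G| = 5000000 / 95000 ≈ 52.632
Gain = 20 log₁₀(52.632) ≈ 34.42 dB
∠G = 0.00° − 90.00° = -90.00°

34.4 dB, -90.0°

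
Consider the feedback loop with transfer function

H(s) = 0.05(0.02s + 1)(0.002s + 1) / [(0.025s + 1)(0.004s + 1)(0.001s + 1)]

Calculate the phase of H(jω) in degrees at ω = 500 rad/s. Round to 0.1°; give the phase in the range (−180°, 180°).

-46.1°

At ω = 500 rad/s:
zero (1 + j500·0.02) = 1 + j10 → |·| ≈ 10.05, ∠ ≈ 84.29°
zero (1 + j500·0.002) = 1 + j1 → |·| ≈ 1.4142, ∠ ≈ 45.00°
pole (1 + j500·0.025) = 1 + j12.5 → |·| ≈ 12.54, ∠ ≈ 85.43°
pole (1 + j500·0.004) = 1 + j2 → |·| ≈ 2.2361, ∠ ≈ 63.43°
pole (1 + j500·0.001) = 1 + j0.5 → |·| ≈ 1.118, ∠ ≈ 26.57°
∠H = (84.29° + 45.00°) − (85.43° + 63.43° + 26.57°) = -46.14°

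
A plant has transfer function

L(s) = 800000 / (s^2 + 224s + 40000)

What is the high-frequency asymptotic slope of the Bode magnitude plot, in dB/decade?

Each pole contributes −20 dB/decade at high frequency; each zero contributes +20 dB/decade.
Net: 0 zero(s) − 2 pole(s) → -40 dB/decade.

-40 dB/decade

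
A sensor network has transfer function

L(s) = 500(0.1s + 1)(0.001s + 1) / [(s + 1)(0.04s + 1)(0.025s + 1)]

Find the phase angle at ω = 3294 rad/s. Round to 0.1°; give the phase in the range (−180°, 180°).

-105.9°

At ω = 3294 rad/s:
zero (1 + j3294·0.1) = 1 + j329.4 → |·| ≈ 329.4, ∠ ≈ 89.83°
zero (1 + j3294·0.001) = 1 + j3.294 → |·| ≈ 3.4424, ∠ ≈ 73.11°
pole (1 + j3294·1) = 1 + j3294 → |·| ≈ 3294, ∠ ≈ 89.98°
pole (1 + j3294·0.04) = 1 + j131.76 → |·| ≈ 131.76, ∠ ≈ 89.57°
pole (1 + j3294·0.025) = 1 + j82.35 → |·| ≈ 82.356, ∠ ≈ 89.30°
∠L = (89.83° + 73.11°) − (89.98° + 89.57° + 89.30°) = -105.91°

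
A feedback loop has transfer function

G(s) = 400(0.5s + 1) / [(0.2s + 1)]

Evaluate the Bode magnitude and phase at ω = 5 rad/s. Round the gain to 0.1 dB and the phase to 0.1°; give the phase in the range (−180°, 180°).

At ω = 5 rad/s:
zero (1 + j5·0.5) = 1 + j2.5 → |·| ≈ 2.6926, ∠ ≈ 68.20°
pole (1 + j5·0.2) = 1 + j1 → |·| ≈ 1.4142, ∠ ≈ 45.00°
|G| = 400 · 2.6926 / (1.4142) ≈ 761.59
Gain = 20 log₁₀(761.59) ≈ 57.63 dB
∠G = (68.20°) − (45.00°) = 23.20°

57.6 dB, 23.2°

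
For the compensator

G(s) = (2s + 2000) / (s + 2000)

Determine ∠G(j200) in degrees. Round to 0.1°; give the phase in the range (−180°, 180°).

Substitute s = j200:
Numerator: 2(j200) + 2000 = 2000 + j400
Denominator: (j200) + 2000 = 2000 + j200
|N| = √(2000² + 400²) ≈ 2039.6, ∠N ≈ 11.31°
|D| = √(2000² + 200²) ≈ 2010, ∠D ≈ 5.71°
∠G = 11.31° − 5.71° = 5.60°

5.6°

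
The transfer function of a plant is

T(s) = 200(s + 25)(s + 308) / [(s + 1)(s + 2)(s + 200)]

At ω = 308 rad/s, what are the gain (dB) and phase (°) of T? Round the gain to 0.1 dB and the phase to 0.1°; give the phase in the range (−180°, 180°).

At s = jω = j308:
zero (s+25): 25 + j308 → |·| = √(25²+308²) = √95489 ≈ 309.01, ∠ = arctan(308/25) ≈ 85.36°
zero (s+308): 308 + j308 → |·| = √(308²+308²) = √189728 ≈ 435.58, ∠ = arctan(308/308) ≈ 45.00°
pole (s+1): 1 + j308 → |·| = √(1²+308²) = √94865 ≈ 308, ∠ = arctan(308/1) ≈ 89.81°
pole (s+2): 2 + j308 → |·| = √(2²+308²) = √94868 ≈ 308.01, ∠ = arctan(308/2) ≈ 89.63°
pole (s+200): 200 + j308 → |·| = √(200²+308²) = √134864 ≈ 367.24, ∠ = arctan(308/200) ≈ 57.00°
|T| = 200 · 1.346e+05 / 3.4839e+07 ≈ 0.7727
Gain = 20 log₁₀(0.7727) ≈ -2.24 dB
∠T = 130.36° − 236.44° = -106.08°

-2.2 dB, -106.1°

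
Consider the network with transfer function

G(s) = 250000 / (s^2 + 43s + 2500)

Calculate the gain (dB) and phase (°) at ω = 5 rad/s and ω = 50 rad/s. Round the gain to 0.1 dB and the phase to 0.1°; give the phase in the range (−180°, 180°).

ω = 5: 40.1 dB, -5.0°; ω = 50: 41.3 dB, -90.0°

At s = jω = j5:
quadratic: (j5)² + 43·j5 + 2500 = 2475 + j215 → |·| ≈ 2484.3, ∠ ≈ 4.96°
|G| = 250000 / 2484.3 ≈ 100.63
Gain = 20 log₁₀(100.63) ≈ 40.05 dB
∠G = 0.00° − 4.96° = -4.96°

At s = jω = j50:
quadratic: (j50)² + 43·j50 + 2500 = 0 + j2150 → |·| ≈ 2150, ∠ ≈ 90.00°
|G| = 250000 / 2150 ≈ 116.28
Gain = 20 log₁₀(116.28) ≈ 41.31 dB
∠G = 0.00° − 90.00° = -90.00°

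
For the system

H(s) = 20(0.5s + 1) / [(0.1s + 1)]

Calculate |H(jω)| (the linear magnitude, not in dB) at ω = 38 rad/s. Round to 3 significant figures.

96.8

At ω = 38 rad/s:
zero (1 + j38·0.5) = 1 + j19 → |·| ≈ 19.026, ∠ ≈ 86.99°
pole (1 + j38·0.1) = 1 + j3.8 → |·| ≈ 3.9294, ∠ ≈ 75.26°
|H| = 20 · 19.026 / (3.9294) ≈ 96.839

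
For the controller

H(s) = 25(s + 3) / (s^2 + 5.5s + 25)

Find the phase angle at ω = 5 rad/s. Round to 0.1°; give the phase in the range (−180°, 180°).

-31.0°

At s = jω = j5:
zero (s+3): 3 + j5 → |·| = √(3²+5²) = √34 ≈ 5.831, ∠ = arctan(5/3) ≈ 59.04°
quadratic: (j5)² + 5.5·j5 + 25 = 0 + j27.5 → |·| ≈ 27.5, ∠ ≈ 90.00°
∠H = 59.04° − 90.00° = -30.96°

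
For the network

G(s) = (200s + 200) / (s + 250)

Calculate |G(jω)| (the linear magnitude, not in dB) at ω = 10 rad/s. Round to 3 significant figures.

8.03

Substitute s = j10:
Numerator: 200(j10) + 200 = 200 + j2000
Denominator: (j10) + 250 = 250 + j10
|N| = √(200² + 2000²) ≈ 2010, ∠N ≈ 84.29°
|D| = √(250² + 10²) ≈ 250.2, ∠D ≈ 2.29°
|G| = 2010 / 250.2 ≈ 8.0336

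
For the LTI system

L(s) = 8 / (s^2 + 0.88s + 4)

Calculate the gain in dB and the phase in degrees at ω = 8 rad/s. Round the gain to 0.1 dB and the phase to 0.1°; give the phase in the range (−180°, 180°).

At s = jω = j8:
quadratic: (j8)² + 0.88·j8 + 4 = -60 + j7.04 → |·| ≈ 60.412, ∠ ≈ 173.31°
|L| = 8 / 60.412 ≈ 0.13242
Gain = 20 log₁₀(0.13242) ≈ -17.56 dB
∠L = 0.00° − 173.31° = -173.31°

-17.6 dB, -173.3°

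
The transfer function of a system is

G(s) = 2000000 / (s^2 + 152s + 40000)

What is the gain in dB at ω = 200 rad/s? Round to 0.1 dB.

At s = jω = j200:
quadratic: (j200)² + 152·j200 + 40000 = 0 + j30400 → |·| ≈ 30400, ∠ ≈ 90.00°
|G| = 2000000 / 30400 ≈ 65.789
Gain = 20 log₁₀(65.789) ≈ 36.36 dB

36.4 dB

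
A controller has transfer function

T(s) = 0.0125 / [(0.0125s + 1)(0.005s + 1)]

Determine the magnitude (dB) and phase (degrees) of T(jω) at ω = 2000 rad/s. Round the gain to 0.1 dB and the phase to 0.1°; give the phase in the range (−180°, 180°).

-86.1 dB, -172.0°

At ω = 2000 rad/s:
pole (1 + j2000·0.0125) = 1 + j25 → |·| ≈ 25.02, ∠ ≈ 87.71°
pole (1 + j2000·0.005) = 1 + j10 → |·| ≈ 10.05, ∠ ≈ 84.29°
|T| = 0.0125 · 1 / (25.02 · 10.05) ≈ 4.9711e-05
Gain = 20 log₁₀(4.9711e-05) ≈ -86.07 dB
∠T = (0°) − (87.71° + 84.29°) = -172.00°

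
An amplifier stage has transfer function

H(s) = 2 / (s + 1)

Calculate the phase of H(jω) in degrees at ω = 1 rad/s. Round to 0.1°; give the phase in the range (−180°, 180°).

At s = jω = j1:
pole (s+1): 1 + j1 → |·| = √(1²+1²) = √2 ≈ 1.4142, ∠ = arctan(1/1) ≈ 45.00°
∠H = 0.00° − 45.00° = -45.00°

-45.0°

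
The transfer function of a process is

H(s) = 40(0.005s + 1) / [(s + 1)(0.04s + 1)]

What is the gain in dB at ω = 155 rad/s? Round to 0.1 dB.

At ω = 155 rad/s:
zero (1 + j155·0.005) = 1 + j0.775 → |·| ≈ 1.2652, ∠ ≈ 37.78°
pole (1 + j155·1) = 1 + j155 → |·| ≈ 155, ∠ ≈ 89.63°
pole (1 + j155·0.04) = 1 + j6.2 → |·| ≈ 6.2801, ∠ ≈ 80.84°
|H| = 40 · 1.2652 / (155 · 6.2801) ≈ 0.05199
Gain = 20 log₁₀(0.05199) ≈ -25.68 dB

-25.7 dB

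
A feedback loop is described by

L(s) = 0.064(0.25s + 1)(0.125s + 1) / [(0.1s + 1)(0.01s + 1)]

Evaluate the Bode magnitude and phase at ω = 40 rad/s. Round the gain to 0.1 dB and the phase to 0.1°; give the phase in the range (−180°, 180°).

-2.6 dB, 65.2°

At ω = 40 rad/s:
zero (1 + j40·0.25) = 1 + j10 → |·| ≈ 10.05, ∠ ≈ 84.29°
zero (1 + j40·0.125) = 1 + j5 → |·| ≈ 5.099, ∠ ≈ 78.69°
pole (1 + j40·0.1) = 1 + j4 → |·| ≈ 4.1231, ∠ ≈ 75.96°
pole (1 + j40·0.01) = 1 + j0.4 → |·| ≈ 1.077, ∠ ≈ 21.80°
|L| = 0.064 · 10.05 · 5.099 / (4.1231 · 1.077) ≈ 0.73857
Gain = 20 log₁₀(0.73857) ≈ -2.63 dB
∠L = (84.29° + 78.69°) − (75.96° + 21.80°) = 65.22°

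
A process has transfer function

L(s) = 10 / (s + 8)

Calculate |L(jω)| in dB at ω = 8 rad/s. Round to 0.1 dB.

-1.1 dB

Substitute s = j8:
Numerator: 10 = 10 + j0
Denominator: (j8) + 8 = 8 + j8
|N| = √(10² + 0²) ≈ 10, ∠N ≈ 0.00°
|D| = √(8² + 8²) ≈ 11.314, ∠D ≈ 45.00°
|L| = 10 / 11.314 ≈ 0.88386
Gain = 20 log₁₀(0.88386) ≈ -1.07 dB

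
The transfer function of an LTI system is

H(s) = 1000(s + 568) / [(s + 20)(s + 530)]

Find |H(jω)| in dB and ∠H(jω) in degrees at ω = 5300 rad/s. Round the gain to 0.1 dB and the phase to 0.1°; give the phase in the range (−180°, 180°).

At s = jω = j5300:
zero (s+568): 568 + j5300 → |·| = √(568²+5300²) = √28412624 ≈ 5330.3, ∠ = arctan(5300/568) ≈ 83.88°
pole (s+20): 20 + j5300 → |·| = √(20²+5300²) = √28090400 ≈ 5300, ∠ = arctan(5300/20) ≈ 89.78°
pole (s+530): 530 + j5300 → |·| = √(530²+5300²) = √28370900 ≈ 5326.4, ∠ = arctan(5300/530) ≈ 84.29°
|H| = 1000 · 5330.3 / 2.823e+07 ≈ 0.18882
Gain = 20 log₁₀(0.18882) ≈ -14.48 dB
∠H = 83.88° − 174.07° = -90.19°

-14.5 dB, -90.2°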